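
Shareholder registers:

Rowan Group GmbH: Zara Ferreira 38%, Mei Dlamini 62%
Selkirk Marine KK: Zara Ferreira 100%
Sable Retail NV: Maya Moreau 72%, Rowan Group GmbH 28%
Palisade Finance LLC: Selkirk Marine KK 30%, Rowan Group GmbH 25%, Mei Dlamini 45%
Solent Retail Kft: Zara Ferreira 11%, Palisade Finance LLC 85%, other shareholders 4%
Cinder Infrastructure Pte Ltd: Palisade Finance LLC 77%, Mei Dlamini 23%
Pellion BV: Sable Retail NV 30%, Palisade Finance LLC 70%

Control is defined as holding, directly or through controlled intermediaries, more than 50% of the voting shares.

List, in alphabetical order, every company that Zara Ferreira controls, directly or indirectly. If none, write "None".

Zara holds 100% of Selkirk, so Zara controls Selkirk.
No other company's threshold is met.

Selkirk Marine KK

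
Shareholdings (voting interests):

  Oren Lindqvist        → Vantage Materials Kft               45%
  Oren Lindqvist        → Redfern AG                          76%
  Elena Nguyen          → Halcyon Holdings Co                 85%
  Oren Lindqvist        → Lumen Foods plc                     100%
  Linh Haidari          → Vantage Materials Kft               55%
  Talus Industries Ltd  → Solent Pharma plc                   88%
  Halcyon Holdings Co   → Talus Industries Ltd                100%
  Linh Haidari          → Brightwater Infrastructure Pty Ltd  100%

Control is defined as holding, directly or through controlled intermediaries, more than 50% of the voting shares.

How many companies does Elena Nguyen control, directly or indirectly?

Elena holds 85% of Halcyon, so Elena controls Halcyon.
Halcyon holds 100% of Talus, so Elena controls Talus.
Talus holds 88% of Solent, so Elena controls Solent.
No other company's threshold is met.
Elena controls 3 companies.

3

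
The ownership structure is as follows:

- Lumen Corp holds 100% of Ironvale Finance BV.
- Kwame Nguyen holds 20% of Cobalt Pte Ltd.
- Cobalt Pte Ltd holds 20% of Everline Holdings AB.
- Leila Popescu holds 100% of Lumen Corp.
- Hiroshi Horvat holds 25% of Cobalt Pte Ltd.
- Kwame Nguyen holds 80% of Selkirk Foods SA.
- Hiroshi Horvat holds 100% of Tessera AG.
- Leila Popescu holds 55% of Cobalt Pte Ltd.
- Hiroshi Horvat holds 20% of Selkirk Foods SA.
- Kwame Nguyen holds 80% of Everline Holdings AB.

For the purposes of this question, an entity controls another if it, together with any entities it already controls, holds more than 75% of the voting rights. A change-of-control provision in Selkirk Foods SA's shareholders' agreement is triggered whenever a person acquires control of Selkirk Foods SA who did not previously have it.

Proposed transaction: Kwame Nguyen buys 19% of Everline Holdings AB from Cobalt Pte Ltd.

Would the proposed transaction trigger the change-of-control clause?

The purchase adds only to Kwame's holdings (Cobalt's stake shrinks), so Kwame is the only person who could newly come to control Selkirk.
Kwame holds 80% of Selkirk, so Kwame controls Selkirk.
So Kwame already controls Selkirk before the transaction.
After the purchase, Kwame's direct stake in Everline rises to 80% + 19% = 99%, and Cobalt's stake falls to 1%.
Kwame controlled Selkirk already, so this is not a new person acquiring control; every other person's position is unchanged or reduced.
No new person acquires control, so the clause is not triggered.

No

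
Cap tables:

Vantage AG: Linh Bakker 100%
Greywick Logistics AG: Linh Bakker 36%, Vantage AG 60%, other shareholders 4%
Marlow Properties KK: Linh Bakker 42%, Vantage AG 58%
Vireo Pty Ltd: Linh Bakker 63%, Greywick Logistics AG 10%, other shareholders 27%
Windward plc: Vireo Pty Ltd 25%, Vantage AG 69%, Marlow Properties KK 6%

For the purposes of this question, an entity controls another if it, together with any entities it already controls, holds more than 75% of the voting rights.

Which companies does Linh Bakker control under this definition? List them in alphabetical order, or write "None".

Linh holds 100% of Vantage, so Linh controls Vantage.
Linh and Vantage together hold 36% + 60% = 96% of Greywick, so Linh controls Greywick.
Linh and Vantage together hold 42% + 58% = 100% of Marlow, so Linh controls Marlow.
No other company's threshold is met.

Greywick Logistics AG, Marlow Properties KK, Vantage AG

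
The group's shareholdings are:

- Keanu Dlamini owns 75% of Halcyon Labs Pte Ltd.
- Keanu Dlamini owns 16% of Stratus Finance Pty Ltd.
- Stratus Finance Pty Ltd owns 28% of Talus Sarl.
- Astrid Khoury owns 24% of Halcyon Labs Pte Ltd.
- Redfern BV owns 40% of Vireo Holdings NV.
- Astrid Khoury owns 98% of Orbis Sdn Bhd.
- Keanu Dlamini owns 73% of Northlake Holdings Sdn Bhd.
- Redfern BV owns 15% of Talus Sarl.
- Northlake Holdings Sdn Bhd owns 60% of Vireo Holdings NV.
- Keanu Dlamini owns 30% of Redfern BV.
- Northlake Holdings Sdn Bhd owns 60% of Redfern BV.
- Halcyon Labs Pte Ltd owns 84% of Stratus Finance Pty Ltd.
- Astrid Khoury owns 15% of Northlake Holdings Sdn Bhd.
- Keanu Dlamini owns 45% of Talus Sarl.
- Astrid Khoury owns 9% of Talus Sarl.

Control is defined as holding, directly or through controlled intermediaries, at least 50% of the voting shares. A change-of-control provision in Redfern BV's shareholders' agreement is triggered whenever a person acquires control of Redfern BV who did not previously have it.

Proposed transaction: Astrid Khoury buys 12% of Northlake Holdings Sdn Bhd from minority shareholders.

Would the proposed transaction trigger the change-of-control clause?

The purchase changes only Astrid's holdings, so Astrid is the only person who could newly come to control Redfern.
Astrid holds 98% of Orbis, so Astrid controls Orbis.
Neither Astrid nor any entity Astrid controls holds any voting interest in Redfern.
So before the transaction, Astrid does not control Redfern.
After the purchase, Astrid's direct stake in Northlake rises to 15% + 12% = 27%.
Astrid's side now holds 27% of Northlake, not ≥ 50%, so Astrid still does not control Northlake.
After the transaction, neither Astrid nor any entity Astrid controls holds a voting interest in Redfern, so Astrid still does not control it.
No new person acquires control, so the clause is not triggered.

No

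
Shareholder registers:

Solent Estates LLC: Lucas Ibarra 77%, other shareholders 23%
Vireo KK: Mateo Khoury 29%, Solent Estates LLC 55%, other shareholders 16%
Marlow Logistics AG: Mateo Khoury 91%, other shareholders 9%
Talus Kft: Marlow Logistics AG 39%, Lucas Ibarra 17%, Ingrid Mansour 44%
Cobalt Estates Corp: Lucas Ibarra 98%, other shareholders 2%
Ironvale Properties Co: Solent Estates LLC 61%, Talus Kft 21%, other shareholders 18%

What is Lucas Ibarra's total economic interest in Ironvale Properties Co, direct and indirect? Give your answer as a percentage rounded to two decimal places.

Lucas reaches Ironvale along 2 paths.
Via Solent: 77% × 61% = 46.97%.
Via Talus: 17% × 21% = 3.57%.
Total: 46.97% + 3.57% = 50.54%.

50.54%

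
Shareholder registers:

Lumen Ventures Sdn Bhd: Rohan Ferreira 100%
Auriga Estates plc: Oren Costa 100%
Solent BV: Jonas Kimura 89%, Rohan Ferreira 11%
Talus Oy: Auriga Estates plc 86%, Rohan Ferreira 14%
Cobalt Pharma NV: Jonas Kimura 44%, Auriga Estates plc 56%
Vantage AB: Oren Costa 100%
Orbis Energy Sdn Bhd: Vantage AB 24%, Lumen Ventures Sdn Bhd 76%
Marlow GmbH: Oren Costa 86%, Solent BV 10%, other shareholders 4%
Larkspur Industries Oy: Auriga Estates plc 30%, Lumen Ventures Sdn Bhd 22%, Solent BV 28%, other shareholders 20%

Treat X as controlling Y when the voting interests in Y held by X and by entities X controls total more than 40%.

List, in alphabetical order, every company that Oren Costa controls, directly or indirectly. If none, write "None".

Auriga Estates plc, Cobalt Pharma NV, Marlow GmbH, Talus Oy, Vantage AB

Oren holds 100% of Auriga, so Oren controls Auriga.
Auriga holds 86% of Talus, so Oren controls Talus.
Auriga holds 56% of Cobalt, so Oren controls Cobalt.
Oren holds 100% of Vantage, so Oren controls Vantage.
Oren holds 86% of Marlow, so Oren controls Marlow.
No other company's threshold is met.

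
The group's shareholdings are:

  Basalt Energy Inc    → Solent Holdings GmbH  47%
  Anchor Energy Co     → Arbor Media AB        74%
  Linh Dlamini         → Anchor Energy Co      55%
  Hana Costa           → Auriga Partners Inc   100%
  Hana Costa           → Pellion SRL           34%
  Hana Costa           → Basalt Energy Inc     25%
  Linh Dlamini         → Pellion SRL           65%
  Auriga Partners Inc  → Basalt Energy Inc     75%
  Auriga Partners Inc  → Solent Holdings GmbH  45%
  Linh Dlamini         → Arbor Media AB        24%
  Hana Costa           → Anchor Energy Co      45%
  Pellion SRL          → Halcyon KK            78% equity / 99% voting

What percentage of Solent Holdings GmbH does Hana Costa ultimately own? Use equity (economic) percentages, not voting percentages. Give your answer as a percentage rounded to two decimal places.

92.00%

Hana reaches Solent along 3 paths.
Via Auriga: 100% × 45% = 45%.
Via Auriga → Basalt: 100% × 75% × 47% = 35.25%.
Via Basalt: 25% × 47% = 11.75%.
Total: 45% + 35.25% + 11.75% = 92%.
Rounded: 92.00%.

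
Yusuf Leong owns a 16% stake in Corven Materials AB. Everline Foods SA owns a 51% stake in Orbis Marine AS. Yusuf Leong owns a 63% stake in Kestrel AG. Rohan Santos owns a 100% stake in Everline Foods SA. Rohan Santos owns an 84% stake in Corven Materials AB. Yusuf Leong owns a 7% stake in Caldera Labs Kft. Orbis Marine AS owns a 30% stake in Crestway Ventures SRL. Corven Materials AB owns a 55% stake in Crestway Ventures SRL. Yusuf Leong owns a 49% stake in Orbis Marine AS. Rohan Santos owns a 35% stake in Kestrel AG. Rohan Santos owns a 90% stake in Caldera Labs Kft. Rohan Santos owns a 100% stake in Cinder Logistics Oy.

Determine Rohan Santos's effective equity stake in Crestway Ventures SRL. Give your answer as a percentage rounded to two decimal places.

Rohan reaches Crestway along 2 paths.
Via Corven: 84% × 55% = 46.2%.
Via Everline → Orbis: 100% × 51% × 30% = 15.3%.
Total: 46.2% + 15.3% = 61.5%.
Rounded: 61.50%.

61.50%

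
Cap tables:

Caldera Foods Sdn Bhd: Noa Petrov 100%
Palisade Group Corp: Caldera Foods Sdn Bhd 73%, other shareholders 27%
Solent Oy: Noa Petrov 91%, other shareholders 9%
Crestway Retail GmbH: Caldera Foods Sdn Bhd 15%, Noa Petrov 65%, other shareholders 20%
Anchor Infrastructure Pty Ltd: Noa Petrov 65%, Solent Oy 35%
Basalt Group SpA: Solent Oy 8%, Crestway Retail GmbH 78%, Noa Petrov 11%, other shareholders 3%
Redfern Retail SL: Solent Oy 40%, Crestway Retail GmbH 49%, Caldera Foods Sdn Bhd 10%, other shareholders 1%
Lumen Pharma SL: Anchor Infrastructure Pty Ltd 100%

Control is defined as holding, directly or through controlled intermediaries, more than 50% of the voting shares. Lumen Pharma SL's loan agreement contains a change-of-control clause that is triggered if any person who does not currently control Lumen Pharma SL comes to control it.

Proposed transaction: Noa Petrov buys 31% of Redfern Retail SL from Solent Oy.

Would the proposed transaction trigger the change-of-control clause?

No

The purchase adds only to Noa's holdings (Solent's stake shrinks), so Noa is the only person who could newly come to control Lumen.
Noa holds 91% of Solent, so Noa controls Solent.
Noa and Solent together hold 65% + 35% = 100% of Anchor, so Noa controls Anchor.
Anchor holds 100% of Lumen, so Noa controls Lumen.
So Noa already controls Lumen before the transaction.
After the purchase, Noa holds 31% of Redfern directly, and Solent's stake falls to 9%.
Noa controlled Lumen already, so this is not a new person acquiring control; every other person's position is unchanged or reduced.
No new person acquires control, so the clause is not triggered.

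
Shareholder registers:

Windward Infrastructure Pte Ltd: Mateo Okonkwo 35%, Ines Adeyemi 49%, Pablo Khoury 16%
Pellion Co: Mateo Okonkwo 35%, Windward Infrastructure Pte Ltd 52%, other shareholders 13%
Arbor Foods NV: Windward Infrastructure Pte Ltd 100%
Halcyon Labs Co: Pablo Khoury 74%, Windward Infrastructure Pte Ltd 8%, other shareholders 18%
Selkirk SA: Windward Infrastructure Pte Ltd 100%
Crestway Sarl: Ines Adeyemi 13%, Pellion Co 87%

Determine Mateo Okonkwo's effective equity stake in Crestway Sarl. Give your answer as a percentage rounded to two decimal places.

Mateo reaches Crestway along 2 paths.
Via Pellion: 35% × 87% = 30.45%.
Via Windward → Pellion: 35% × 52% × 87% = 15.834%.
Total: 30.45% + 15.834% = 46.284%.
Rounded: 46.28%.

46.28%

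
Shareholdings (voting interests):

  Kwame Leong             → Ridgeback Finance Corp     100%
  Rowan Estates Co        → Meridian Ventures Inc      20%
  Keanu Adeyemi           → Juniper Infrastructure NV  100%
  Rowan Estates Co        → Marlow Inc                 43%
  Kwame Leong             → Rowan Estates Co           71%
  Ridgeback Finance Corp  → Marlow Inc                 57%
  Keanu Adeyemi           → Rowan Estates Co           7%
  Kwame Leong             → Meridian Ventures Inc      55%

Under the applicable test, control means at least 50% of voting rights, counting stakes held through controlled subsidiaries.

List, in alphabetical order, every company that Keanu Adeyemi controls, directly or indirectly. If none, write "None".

Juniper Infrastructure NV

Keanu holds 100% of Juniper, so Keanu controls Juniper.
No other company's threshold is met.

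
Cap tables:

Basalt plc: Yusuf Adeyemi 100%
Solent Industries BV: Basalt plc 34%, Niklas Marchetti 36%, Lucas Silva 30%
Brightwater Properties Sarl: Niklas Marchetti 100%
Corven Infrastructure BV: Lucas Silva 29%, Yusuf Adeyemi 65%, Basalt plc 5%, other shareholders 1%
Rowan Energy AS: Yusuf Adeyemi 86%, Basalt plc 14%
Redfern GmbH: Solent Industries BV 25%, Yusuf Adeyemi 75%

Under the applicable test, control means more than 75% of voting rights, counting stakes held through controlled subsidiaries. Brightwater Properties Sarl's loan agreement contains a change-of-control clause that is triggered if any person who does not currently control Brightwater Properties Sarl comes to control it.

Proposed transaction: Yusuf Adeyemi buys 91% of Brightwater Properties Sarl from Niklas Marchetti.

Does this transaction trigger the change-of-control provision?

The purchase adds only to Yusuf's holdings (Niklas's stake shrinks), so Yusuf is the only person who could newly come to control Brightwater.
Yusuf holds 100% of Basalt, so Yusuf controls Basalt.
Yusuf and Basalt together hold 86% + 14% = 100% of Rowan, so Yusuf controls Rowan.
Neither Yusuf nor any entity Yusuf controls holds any voting interest in Brightwater.
So before the transaction, Yusuf does not control Brightwater.
After the purchase, Yusuf holds 91% of Brightwater directly, and Niklas's stake falls to 9%.
Yusuf holds 91% of Brightwater, so Yusuf controls Brightwater.
Yusuf did not control Brightwater before and does after, so the clause is triggered.

Yes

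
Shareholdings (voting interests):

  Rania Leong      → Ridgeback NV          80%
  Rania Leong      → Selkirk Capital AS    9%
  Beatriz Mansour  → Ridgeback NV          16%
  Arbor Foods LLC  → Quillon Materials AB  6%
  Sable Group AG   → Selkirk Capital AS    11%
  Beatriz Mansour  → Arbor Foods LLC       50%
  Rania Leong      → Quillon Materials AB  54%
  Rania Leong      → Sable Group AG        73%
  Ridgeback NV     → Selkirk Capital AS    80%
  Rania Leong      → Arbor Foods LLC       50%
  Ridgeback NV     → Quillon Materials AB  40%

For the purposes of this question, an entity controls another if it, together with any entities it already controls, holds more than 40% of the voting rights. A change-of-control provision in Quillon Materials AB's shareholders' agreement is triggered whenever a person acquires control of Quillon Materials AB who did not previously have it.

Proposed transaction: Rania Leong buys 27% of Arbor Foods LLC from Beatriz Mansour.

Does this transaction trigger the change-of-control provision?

No

The purchase adds only to Rania's holdings (Beatriz's stake shrinks), so Rania is the only person who could newly come to control Quillon.
Rania holds 80% of Ridgeback, so Rania controls Ridgeback.
Rania holds 50% of Arbor, so Rania controls Arbor.
Ridgeback and Arbor and Rania together hold 40% + 6% + 54% = 100% of Quillon, so Rania controls Quillon.
So Rania already controls Quillon before the transaction.
After the purchase, Rania's direct stake in Arbor rises to 50% + 27% = 77%, and Beatriz's stake falls to 23%.
Rania controlled Quillon already, so this is not a new person acquiring control; every other person's position is unchanged or reduced.
No new person acquires control, so the clause is not triggered.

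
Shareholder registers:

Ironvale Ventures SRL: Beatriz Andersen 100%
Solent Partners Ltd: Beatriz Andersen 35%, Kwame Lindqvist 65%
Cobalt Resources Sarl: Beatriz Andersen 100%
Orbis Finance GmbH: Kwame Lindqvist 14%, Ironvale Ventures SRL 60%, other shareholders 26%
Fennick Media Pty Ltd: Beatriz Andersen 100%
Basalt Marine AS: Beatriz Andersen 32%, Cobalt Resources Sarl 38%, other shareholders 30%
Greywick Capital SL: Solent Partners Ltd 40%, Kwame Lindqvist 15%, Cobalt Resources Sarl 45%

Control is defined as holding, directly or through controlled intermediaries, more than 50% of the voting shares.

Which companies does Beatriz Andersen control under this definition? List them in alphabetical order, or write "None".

Beatriz holds 100% of Ironvale, so Beatriz controls Ironvale.
Beatriz holds 100% of Cobalt, so Beatriz controls Cobalt.
Ironvale holds 60% of Orbis, so Beatriz controls Orbis.
Beatriz holds 100% of Fennick, so Beatriz controls Fennick.
Beatriz and Cobalt together hold 32% + 38% = 70% of Basalt, so Beatriz controls Basalt.
No other company's threshold is met.

Basalt Marine AS, Cobalt Resources Sarl, Fennick Media Pty Ltd, Ironvale Ventures SRL, Orbis Finance GmbH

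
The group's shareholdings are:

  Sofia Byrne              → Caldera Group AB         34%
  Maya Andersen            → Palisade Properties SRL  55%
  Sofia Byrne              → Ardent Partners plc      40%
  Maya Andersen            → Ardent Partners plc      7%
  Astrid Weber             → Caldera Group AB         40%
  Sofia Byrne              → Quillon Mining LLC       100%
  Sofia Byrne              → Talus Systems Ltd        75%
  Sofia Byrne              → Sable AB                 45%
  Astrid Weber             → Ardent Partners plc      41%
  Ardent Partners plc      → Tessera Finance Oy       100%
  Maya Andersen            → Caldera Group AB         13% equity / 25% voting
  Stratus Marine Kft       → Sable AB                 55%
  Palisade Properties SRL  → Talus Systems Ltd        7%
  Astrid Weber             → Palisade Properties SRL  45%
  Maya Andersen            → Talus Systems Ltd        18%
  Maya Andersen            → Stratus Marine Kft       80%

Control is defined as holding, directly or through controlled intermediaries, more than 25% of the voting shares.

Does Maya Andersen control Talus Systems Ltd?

Maya holds 55% of Palisade, so Maya controls Palisade.
Maya holds 80% of Stratus, so Maya controls Stratus.
Stratus holds 55% of Sable, so Maya controls Sable.
In Talus, Maya's side holds only 7% + 18% = 25%, not > 25%.
So Maya does not control Talus.

No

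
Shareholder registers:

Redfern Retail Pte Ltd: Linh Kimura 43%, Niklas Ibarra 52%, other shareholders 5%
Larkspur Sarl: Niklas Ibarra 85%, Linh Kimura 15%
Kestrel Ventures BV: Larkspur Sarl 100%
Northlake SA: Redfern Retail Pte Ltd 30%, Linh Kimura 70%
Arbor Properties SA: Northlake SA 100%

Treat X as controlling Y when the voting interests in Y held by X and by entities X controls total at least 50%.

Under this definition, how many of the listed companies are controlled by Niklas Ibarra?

Niklas holds 52% of Redfern, so Niklas controls Redfern.
Niklas holds 85% of Larkspur, so Niklas controls Larkspur.
Larkspur holds 100% of Kestrel, so Niklas controls Kestrel.
No other company's threshold is met.
Niklas controls 3 companies.

3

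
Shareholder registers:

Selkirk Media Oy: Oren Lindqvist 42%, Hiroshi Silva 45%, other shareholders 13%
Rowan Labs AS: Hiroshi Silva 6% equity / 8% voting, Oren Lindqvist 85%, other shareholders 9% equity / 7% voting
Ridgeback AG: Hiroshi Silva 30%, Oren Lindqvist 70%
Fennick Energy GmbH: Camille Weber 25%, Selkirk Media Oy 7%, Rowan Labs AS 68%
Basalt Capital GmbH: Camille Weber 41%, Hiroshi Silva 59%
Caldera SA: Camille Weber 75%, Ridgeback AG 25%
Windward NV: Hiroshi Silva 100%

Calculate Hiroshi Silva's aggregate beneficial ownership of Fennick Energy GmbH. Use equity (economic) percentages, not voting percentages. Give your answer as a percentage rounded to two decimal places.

Hiroshi reaches Fennick along 2 paths.
Via Selkirk: 45% × 7% = 3.15%.
Via Rowan: 6% × 68% = 4.08%.
Total: 3.15% + 4.08% = 7.23%.

7.23%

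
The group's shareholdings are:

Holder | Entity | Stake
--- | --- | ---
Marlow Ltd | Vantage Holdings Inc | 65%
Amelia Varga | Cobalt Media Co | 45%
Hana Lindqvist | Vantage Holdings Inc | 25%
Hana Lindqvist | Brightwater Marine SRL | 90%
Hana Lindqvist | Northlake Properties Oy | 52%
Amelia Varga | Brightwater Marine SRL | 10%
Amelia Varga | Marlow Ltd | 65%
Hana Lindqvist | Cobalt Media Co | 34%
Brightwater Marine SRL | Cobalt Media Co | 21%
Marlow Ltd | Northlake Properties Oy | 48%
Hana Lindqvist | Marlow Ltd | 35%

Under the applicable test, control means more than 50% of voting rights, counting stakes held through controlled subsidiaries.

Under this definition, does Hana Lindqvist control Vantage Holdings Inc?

Hana holds 52% of Northlake, so Hana controls Northlake.
Hana holds 90% of Brightwater, so Hana controls Brightwater.
Hana and Brightwater together hold 34% + 21% = 55% of Cobalt, so Hana controls Cobalt.
In Vantage, Hana's side holds only 25%, not > 50%.
So Hana does not control Vantage.

No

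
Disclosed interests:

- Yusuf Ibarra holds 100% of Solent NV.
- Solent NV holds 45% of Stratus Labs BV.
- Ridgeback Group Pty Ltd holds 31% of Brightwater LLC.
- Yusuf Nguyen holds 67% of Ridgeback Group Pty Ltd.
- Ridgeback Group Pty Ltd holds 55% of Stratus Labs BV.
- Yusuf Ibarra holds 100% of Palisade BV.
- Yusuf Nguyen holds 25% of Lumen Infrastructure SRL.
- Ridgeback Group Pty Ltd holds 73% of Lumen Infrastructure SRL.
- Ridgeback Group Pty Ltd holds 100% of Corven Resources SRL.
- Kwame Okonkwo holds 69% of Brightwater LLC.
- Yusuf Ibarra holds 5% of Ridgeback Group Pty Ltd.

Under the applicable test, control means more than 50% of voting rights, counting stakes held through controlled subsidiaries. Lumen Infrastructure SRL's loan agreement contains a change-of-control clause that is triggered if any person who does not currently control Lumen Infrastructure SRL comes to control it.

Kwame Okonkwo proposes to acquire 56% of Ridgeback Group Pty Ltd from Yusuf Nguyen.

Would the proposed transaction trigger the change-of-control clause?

Yes

The purchase adds only to Kwame's holdings (Yusuf Nguyen's stake shrinks), so Kwame is the only person who could newly come to control Lumen.
Kwame holds 69% of Brightwater, so Kwame controls Brightwater.
Neither Kwame nor any entity Kwame controls holds any voting interest in Lumen.
So before the transaction, Kwame does not control Lumen.
After the purchase, Kwame holds 56% of Ridgeback directly, and Yusuf Nguyen's stake falls to 11%.
Kwame holds 56% of Ridgeback, so Kwame controls Ridgeback.
Ridgeback holds 73% of Lumen, so Kwame controls Lumen.
Kwame did not control Lumen before and does after, so the clause is triggered.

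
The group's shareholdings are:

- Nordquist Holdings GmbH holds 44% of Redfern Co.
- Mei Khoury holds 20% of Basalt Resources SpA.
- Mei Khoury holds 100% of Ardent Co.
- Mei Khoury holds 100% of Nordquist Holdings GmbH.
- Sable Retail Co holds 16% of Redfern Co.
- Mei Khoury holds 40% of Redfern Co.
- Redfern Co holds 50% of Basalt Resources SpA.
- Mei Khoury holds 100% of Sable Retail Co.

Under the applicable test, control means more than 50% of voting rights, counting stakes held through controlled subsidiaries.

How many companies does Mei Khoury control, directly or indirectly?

Mei holds 100% of Nordquist, so Mei controls Nordquist.
Mei holds 100% of Sable, so Mei controls Sable.
Mei holds 100% of Ardent, so Mei controls Ardent.
Mei and Sable and Nordquist together hold 40% + 16% + 44% = 100% of Redfern, so Mei controls Redfern.
Mei and Redfern together hold 20% + 50% = 70% of Basalt, so Mei controls Basalt.
Mei controls 5 companies.

5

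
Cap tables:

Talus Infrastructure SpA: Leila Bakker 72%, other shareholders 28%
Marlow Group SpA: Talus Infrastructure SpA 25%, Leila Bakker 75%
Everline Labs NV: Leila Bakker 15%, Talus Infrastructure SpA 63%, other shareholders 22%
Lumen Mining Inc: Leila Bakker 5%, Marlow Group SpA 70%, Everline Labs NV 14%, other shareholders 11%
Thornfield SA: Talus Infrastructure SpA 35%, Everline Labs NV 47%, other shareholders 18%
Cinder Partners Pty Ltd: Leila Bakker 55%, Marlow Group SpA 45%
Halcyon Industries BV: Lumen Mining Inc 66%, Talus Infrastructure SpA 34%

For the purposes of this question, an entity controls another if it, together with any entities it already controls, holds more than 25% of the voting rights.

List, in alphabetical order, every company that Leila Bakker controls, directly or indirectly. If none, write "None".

Cinder Partners Pty Ltd, Everline Labs NV, Halcyon Industries BV, Lumen Mining Inc, Marlow Group SpA, Talus Infrastructure SpA, Thornfield SA

Leila holds 72% of Talus, so Leila controls Talus.
Talus and Leila together hold 25% + 75% = 100% of Marlow, so Leila controls Marlow.
Leila and Talus together hold 15% + 63% = 78% of Everline, so Leila controls Everline.
Leila and Marlow and Everline together hold 5% + 70% + 14% = 89% of Lumen, so Leila controls Lumen.
Talus and Everline together hold 35% + 47% = 82% of Thornfield, so Leila controls Thornfield.
Leila and Marlow together hold 55% + 45% = 100% of Cinder, so Leila controls Cinder.
Lumen and Talus together hold 66% + 34% = 100% of Halcyon, so Leila controls Halcyon.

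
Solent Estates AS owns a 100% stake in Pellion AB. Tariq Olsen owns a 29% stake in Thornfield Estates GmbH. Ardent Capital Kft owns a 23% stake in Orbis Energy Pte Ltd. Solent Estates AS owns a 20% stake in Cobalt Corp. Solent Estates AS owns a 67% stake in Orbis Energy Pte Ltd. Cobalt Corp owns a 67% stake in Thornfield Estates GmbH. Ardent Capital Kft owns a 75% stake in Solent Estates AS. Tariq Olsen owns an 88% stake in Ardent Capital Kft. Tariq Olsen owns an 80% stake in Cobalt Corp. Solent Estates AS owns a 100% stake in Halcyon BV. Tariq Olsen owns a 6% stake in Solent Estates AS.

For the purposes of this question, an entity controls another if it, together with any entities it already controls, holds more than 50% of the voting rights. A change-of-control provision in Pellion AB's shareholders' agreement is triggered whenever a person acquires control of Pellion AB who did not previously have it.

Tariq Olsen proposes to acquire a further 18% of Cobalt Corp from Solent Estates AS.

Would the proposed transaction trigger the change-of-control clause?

No

The purchase adds only to Tariq's holdings (Solent's stake shrinks), so Tariq is the only person who could newly come to control Pellion.
Tariq holds 88% of Ardent, so Tariq controls Ardent.
Tariq and Ardent together hold 6% + 75% = 81% of Solent, so Tariq controls Solent.
Solent holds 100% of Pellion, so Tariq controls Pellion.
So Tariq already controls Pellion before the transaction.
After the purchase, Tariq's direct stake in Cobalt rises to 80% + 18% = 98%, and Solent's stake falls to 2%.
Tariq controlled Pellion already, so this is not a new person acquiring control; every other person's position is unchanged or reduced.
No new person acquires control, so the clause is not triggered.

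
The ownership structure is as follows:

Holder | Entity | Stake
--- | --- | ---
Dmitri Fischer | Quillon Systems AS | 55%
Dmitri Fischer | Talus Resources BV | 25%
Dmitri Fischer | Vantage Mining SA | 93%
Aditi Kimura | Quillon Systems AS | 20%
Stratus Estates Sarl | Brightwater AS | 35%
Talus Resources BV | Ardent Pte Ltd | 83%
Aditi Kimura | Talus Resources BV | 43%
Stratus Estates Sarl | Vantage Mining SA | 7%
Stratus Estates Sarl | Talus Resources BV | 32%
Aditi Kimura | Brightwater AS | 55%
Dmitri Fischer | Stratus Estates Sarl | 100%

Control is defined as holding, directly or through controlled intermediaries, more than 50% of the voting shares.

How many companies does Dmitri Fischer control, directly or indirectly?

5

Dmitri holds 100% of Stratus, so Dmitri controls Stratus.
Dmitri holds 55% of Quillon, so Dmitri controls Quillon.
Dmitri and Stratus together hold 25% + 32% = 57% of Talus, so Dmitri controls Talus.
Stratus and Dmitri together hold 7% + 93% = 100% of Vantage, so Dmitri controls Vantage.
Talus holds 83% of Ardent, so Dmitri controls Ardent.
No other company's threshold is met.
Dmitri controls 5 companies.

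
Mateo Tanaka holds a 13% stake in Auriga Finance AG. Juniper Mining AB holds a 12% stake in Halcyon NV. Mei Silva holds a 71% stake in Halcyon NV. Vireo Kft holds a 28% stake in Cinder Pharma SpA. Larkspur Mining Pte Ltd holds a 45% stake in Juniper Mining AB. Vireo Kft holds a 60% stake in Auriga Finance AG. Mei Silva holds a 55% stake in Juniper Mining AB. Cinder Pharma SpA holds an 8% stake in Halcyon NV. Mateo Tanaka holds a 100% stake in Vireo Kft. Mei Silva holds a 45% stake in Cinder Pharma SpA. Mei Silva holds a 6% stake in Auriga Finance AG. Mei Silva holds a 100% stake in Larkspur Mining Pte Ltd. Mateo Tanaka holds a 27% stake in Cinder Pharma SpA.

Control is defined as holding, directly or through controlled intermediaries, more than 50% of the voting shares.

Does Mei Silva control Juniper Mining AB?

Yes

Mei holds 100% of Larkspur, so Mei controls Larkspur.
Larkspur and Mei together hold 45% + 55% = 100% of Juniper, so Mei controls Juniper.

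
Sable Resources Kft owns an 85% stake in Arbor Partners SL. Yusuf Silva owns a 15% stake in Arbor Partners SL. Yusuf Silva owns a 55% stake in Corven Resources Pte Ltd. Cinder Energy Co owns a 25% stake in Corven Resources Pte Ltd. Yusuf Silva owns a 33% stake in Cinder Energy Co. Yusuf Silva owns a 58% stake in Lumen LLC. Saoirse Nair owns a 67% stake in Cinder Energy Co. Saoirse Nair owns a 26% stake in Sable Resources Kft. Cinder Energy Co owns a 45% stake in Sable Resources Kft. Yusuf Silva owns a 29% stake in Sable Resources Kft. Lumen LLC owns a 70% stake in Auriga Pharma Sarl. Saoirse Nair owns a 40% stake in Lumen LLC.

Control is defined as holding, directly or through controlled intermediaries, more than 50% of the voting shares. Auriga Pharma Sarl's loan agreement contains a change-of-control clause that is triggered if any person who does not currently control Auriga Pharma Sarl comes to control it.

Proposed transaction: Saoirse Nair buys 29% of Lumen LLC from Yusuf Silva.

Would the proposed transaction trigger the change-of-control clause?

Yes

The purchase adds only to Saoirse's holdings (Yusuf's stake shrinks), so Saoirse is the only person who could newly come to control Auriga.
Saoirse holds 67% of Cinder, so Saoirse controls Cinder.
Cinder and Saoirse together hold 45% + 26% = 71% of Sable, so Saoirse controls Sable.
Sable holds 85% of Arbor, so Saoirse controls Arbor.
Neither Saoirse nor any entity Saoirse controls holds any voting interest in Auriga.
So before the transaction, Saoirse does not control Auriga.
After the purchase, Saoirse's direct stake in Lumen rises to 40% + 29% = 69%, and Yusuf's stake falls to 29%.
Saoirse holds 69% of Lumen, so Saoirse controls Lumen.
Lumen holds 70% of Auriga, so Saoirse controls Auriga.
Saoirse did not control Auriga before and does after, so the clause is triggered.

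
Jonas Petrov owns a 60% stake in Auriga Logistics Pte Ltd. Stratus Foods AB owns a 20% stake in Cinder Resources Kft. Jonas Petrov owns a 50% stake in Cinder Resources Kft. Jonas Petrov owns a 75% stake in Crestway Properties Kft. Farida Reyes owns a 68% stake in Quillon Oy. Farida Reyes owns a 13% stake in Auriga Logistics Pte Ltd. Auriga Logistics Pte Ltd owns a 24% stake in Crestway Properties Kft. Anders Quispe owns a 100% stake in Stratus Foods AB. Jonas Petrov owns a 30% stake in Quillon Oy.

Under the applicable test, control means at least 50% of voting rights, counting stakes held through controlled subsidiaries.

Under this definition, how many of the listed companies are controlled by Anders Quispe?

1

Anders holds 100% of Stratus, so Anders controls Stratus.
No other company's threshold is met.
Anders controls 1 company.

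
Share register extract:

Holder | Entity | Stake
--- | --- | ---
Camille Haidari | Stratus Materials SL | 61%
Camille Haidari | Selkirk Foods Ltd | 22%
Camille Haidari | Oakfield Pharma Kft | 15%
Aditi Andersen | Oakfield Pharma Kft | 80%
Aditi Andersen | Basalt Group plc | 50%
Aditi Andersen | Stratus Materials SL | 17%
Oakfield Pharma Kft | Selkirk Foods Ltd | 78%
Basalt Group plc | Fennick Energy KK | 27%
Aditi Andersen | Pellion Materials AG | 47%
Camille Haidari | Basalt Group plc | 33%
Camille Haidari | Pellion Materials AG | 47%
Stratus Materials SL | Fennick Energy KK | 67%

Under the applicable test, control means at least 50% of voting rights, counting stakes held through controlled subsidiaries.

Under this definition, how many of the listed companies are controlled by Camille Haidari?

2

Camille holds 61% of Stratus, so Camille controls Stratus.
Stratus holds 67% of Fennick, so Camille controls Fennick.
No other company's threshold is met.
Camille controls 2 companies.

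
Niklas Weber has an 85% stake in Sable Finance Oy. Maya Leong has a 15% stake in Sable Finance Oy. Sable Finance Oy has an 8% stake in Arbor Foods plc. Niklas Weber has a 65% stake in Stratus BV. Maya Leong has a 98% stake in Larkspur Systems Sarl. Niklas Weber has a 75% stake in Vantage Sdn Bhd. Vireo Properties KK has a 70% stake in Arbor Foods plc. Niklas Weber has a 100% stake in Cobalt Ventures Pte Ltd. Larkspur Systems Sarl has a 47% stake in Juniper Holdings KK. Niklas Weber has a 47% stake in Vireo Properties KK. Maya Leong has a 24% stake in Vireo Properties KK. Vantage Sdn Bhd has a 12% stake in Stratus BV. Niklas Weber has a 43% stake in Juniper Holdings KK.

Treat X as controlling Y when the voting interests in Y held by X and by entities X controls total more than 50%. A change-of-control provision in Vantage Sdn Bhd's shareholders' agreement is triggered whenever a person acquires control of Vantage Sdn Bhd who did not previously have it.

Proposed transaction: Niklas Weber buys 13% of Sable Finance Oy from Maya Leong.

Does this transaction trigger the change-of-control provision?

The purchase adds only to Niklas's holdings (Maya's stake shrinks), so Niklas is the only person who could newly come to control Vantage.
Niklas holds 75% of Vantage, so Niklas controls Vantage.
So Niklas already controls Vantage before the transaction.
After the purchase, Niklas's direct stake in Sable rises to 85% + 13% = 98%, and Maya's stake falls to 2%.
Niklas controlled Vantage already, so this is not a new person acquiring control; every other person's position is unchanged or reduced.
No new person acquires control, so the clause is not triggered.

No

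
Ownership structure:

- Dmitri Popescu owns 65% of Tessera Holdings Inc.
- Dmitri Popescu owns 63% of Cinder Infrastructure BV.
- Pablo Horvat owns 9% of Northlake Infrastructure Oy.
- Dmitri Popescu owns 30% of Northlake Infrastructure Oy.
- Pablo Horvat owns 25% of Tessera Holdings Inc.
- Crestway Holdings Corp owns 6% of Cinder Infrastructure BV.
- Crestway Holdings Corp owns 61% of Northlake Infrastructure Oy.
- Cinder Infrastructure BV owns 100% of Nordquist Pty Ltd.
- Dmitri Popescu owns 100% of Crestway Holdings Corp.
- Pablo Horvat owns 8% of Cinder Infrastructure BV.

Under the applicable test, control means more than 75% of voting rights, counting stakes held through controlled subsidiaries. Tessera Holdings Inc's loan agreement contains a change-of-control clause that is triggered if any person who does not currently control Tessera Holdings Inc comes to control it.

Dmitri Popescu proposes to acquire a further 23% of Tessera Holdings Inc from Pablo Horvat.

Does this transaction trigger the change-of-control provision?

The purchase adds only to Dmitri's holdings (Pablo's stake shrinks), so Dmitri is the only person who could newly come to control Tessera.
Dmitri holds 100% of Crestway, so Dmitri controls Crestway.
Crestway and Dmitri together hold 61% + 30% = 91% of Northlake, so Dmitri controls Northlake.
In Tessera, Dmitri's side holds only 65%, not > 75%.
So before the transaction, Dmitri does not control Tessera.
After the purchase, Dmitri's direct stake in Tessera rises to 65% + 23% = 88%, and Pablo's stake falls to 2%.
Dmitri holds 88% of Tessera, so Dmitri controls Tessera.
Dmitri did not control Tessera before and does after, so the clause is triggered.

Yes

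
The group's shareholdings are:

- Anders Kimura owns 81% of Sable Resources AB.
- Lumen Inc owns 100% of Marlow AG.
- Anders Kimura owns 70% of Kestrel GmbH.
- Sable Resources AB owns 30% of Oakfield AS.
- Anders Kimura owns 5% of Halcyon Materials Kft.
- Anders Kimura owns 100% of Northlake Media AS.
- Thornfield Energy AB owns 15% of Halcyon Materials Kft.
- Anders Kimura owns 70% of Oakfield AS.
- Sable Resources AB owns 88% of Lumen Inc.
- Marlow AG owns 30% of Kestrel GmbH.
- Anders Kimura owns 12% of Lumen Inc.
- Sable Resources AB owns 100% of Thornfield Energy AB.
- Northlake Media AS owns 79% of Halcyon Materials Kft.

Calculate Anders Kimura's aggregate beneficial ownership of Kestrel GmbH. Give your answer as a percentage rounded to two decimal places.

Anders reaches Kestrel along 3 paths.
Direct stake: 70% = 70%.
Via Lumen → Marlow: 12% × 100% × 30% = 3.6%.
Via Sable → Lumen → Marlow: 81% × 88% × 100% × 30% = 21.384%.
Total: 70% + 3.6% + 21.384% = 94.984%.
Rounded: 94.98%.

94.98%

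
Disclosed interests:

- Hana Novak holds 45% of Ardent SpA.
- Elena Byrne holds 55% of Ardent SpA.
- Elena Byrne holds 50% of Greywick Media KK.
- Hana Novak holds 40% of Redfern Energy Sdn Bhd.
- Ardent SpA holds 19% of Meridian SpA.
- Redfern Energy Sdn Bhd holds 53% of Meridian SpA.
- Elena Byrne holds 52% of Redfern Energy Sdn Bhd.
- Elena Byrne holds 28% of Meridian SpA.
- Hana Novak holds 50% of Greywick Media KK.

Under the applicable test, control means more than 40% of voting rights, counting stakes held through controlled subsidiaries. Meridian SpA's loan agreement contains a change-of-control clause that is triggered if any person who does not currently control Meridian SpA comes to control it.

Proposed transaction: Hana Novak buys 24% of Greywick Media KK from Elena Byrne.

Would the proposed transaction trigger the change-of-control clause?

No

The purchase adds only to Hana's holdings (Elena's stake shrinks), so Hana is the only person who could newly come to control Meridian.
Hana holds 45% of Ardent, so Hana controls Ardent.
Hana holds 50% of Greywick, so Hana controls Greywick.
In Meridian, Hana's side holds only 19%, not > 40%.
So before the transaction, Hana does not control Meridian.
After the purchase, Hana's direct stake in Greywick rises to 50% + 24% = 74%, and Elena's stake falls to 26%.
Hana holds 74% of Greywick, so Hana controls Greywick.
After the transaction, Hana's side holds 19% of Meridian, not > 40%, so Hana still does not control Meridian.
No new person acquires control, so the clause is not triggered.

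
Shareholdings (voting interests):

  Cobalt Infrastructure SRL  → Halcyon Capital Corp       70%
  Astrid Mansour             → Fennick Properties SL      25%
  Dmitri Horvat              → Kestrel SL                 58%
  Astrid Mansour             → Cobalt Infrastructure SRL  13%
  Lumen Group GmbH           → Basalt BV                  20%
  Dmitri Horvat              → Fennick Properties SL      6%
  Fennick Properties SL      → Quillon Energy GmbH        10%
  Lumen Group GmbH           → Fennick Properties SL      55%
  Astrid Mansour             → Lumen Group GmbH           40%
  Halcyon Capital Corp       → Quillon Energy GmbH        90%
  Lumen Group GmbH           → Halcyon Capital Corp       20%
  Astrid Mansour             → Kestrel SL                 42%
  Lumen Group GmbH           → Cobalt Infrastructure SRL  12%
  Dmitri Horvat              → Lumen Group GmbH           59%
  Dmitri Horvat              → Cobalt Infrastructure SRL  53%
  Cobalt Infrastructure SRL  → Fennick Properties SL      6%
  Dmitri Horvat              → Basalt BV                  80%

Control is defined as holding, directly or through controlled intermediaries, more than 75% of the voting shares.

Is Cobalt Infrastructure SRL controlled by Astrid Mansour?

No

Astrid's largest direct stake is 42% in Kestrel, which does not meet the threshold, so Astrid controls no company.
In Cobalt, Astrid's side holds only 13%, not > 75%.
So Astrid does not control Cobalt.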